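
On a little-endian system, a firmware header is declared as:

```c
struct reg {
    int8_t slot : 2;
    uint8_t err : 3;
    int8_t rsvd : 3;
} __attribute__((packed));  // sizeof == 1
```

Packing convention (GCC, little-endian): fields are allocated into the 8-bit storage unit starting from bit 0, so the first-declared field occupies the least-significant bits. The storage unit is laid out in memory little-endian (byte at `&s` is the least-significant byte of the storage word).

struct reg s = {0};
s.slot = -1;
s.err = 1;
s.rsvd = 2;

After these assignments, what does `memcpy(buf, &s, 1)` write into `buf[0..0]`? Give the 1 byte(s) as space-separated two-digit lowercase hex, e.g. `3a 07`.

[0+:2] slot=-1 & 0x3 = 0x3; word=0x03
[2+:3] err=1 & 0x7 = 0x1; word=0x07
[5+:3] rsvd=2 & 0x7 = 0x2; word=0x47
word = 0x47 → little-endian bytes:
  [0]=0x47

47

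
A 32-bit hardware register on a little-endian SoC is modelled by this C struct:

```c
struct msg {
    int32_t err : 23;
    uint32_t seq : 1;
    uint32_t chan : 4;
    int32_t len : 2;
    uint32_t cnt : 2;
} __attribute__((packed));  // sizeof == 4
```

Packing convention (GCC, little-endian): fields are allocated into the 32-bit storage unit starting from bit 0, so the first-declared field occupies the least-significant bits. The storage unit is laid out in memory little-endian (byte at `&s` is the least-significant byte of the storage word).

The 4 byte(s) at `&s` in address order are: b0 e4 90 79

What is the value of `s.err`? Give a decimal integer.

1107120

[0]=0xb0 [1]=0xe4 [2]=0x90 [3]=0x79 (little-endian) → word 0x7990e4b0
err [0+:23] = (word>>0) & 0x7fffff = 1107120  ←
seq [23+:1] = (word>>23) & 0x1 = 1
chan [24+:4] = (word>>24) & 0xf = 9
len [28+:2] = (word>>28) & 0x3 = 3
cnt [30+:2] = (word>>30) & 0x3 = 1
err signed 23b, MSB=0: value = 1107120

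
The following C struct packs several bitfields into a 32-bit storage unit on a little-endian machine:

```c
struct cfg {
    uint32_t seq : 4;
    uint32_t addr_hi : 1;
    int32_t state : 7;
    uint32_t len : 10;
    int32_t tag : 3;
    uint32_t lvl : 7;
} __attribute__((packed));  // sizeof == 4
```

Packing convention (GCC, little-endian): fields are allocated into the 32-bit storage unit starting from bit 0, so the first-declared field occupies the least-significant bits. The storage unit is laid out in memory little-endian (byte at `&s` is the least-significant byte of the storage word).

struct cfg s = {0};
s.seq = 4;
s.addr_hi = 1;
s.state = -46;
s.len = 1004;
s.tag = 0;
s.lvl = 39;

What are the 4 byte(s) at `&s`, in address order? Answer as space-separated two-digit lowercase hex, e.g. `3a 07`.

54 ca 3e 4e

seq:4 = 4 → 0x4 << 0 → word 0x00000004
addr_hi:1 = 1 → 0x1 << 4 → word 0x00000014
state:7 = -46 → 0x52 << 5 → word 0x00000a54
len:10 = 1004 → 0x3ec << 12 → word 0x003eca54
tag:3 = 0 → 0x0 << 22 → word 0x003eca54
lvl:7 = 39 → 0x27 << 25 → word 0x4e3eca54
word = 0x4e3eca54 → little-endian bytes:
  [0]=0x54  [1]=0xca  [2]=0x3e  [3]=0x4e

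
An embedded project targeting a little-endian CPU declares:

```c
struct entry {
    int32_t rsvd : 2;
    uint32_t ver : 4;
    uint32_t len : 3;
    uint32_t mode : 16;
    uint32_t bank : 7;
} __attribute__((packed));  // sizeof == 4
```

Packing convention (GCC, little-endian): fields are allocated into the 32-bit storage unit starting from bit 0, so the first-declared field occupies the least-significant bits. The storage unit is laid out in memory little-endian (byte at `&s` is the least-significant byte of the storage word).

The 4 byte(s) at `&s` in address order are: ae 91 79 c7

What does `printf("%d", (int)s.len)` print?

[0]=0xae [1]=0x91 [2]=0x79 [3]=0xc7 (little-endian) → word 0xc77991ae
rsvd:2 @ bit 0 → (0xc77991ae>>0)&0x3 = 0x2
ver:4 @ bit 2 → (0xc77991ae>>2)&0xf = 0xb
len:3 @ bit 6 → (0xc77991ae>>6)&0x7 = 0x6  ←
mode:16 @ bit 9 → (0xc77991ae>>9)&0xffff = 0xbcc8
bank:7 @ bit 25 → (0xc77991ae>>25)&0x7f = 0x63

6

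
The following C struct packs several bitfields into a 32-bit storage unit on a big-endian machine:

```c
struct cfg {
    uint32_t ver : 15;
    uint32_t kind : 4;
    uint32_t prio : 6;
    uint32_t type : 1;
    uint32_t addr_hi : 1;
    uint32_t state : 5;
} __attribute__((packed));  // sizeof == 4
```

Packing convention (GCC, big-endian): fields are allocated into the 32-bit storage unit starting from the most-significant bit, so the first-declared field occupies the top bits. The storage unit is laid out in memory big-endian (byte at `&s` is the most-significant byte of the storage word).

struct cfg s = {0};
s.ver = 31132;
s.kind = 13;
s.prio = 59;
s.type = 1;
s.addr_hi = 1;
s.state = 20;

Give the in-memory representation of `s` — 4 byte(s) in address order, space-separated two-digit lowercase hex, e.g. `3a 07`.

f3 39 bd f4

ver:15 = 31132 → 0x799c << 17 → word 0xf3380000
kind:4 = 13 → 0xd << 13 → word 0xf339a000
prio:6 = 59 → 0x3b << 7 → word 0xf339bd80
type:1 = 1 → 0x1 << 6 → word 0xf339bdc0
addr_hi:1 = 1 → 0x1 << 5 → word 0xf339bde0
state:5 = 20 → 0x14 << 0 → word 0xf339bdf4
word = 0xf339bdf4 → big-endian bytes:
  [0]=0xf3  [1]=0x39  [2]=0xbd  [3]=0xf4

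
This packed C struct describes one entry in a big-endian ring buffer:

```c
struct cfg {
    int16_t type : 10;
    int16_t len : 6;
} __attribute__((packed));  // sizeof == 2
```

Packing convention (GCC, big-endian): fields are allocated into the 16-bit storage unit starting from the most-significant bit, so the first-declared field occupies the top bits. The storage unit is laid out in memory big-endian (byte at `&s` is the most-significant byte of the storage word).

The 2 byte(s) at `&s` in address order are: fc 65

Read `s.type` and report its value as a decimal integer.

[0]=0xfc [1]=0x65 (big-endian) → word 0xfc65
type [6+:10] = (word>>6) & 0x3ff = 1009  ←
len [0+:6] = (word>>0) & 0x3f = 37
type signed 10b, MSB=1: 1009 - 1024 = -15

-15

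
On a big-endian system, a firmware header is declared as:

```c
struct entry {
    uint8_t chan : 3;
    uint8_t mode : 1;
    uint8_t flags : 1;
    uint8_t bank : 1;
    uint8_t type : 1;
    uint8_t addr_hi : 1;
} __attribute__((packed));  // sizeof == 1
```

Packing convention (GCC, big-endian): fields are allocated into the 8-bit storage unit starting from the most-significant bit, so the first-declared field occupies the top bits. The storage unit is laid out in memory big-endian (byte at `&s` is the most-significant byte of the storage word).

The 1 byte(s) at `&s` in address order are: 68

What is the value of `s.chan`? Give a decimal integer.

3

[0]=0x68 (big-endian) → word 0x68
chan:3 @ bit 5 → (0x68>>5)&0x7 = 0x3  ←
mode:1 @ bit 4 → (0x68>>4)&0x1 = 0x0
flags:1 @ bit 3 → (0x68>>3)&0x1 = 0x1
bank:1 @ bit 2 → (0x68>>2)&0x1 = 0x0
type:1 @ bit 1 → (0x68>>1)&0x1 = 0x0
addr_hi:1 @ bit 0 → (0x68>>0)&0x1 = 0x0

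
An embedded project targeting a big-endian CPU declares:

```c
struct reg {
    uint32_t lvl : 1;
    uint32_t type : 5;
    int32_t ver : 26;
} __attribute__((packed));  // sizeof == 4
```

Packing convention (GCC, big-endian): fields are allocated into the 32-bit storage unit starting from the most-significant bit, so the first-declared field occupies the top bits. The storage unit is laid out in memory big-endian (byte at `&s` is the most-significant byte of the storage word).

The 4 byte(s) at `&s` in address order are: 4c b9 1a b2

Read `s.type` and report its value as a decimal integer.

19

[0]=0x4c [1]=0xb9 [2]=0x1a [3]=0xb2 (big-endian) → word 0x4cb91ab2
lvl [31+:1] = (word>>31) & 0x1 = 0
type [26+:5] = (word>>26) & 0x1f = 19  ←
ver [0+:26] = (word>>0) & 0x3ffffff = 12130994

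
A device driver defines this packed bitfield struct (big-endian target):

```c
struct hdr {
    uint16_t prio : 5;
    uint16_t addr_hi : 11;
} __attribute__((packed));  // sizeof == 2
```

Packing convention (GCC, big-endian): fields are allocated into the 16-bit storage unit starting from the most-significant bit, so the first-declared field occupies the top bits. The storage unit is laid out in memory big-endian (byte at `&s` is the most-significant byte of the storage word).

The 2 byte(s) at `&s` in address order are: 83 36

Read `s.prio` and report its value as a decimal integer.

16

[0]=0x83 [1]=0x36 (big-endian) → word 0x8336
prio:5 @ bit 11 → (0x8336>>11)&0x1f = 0x10  ←
addr_hi:11 @ bit 0 → (0x8336>>0)&0x7ff = 0x336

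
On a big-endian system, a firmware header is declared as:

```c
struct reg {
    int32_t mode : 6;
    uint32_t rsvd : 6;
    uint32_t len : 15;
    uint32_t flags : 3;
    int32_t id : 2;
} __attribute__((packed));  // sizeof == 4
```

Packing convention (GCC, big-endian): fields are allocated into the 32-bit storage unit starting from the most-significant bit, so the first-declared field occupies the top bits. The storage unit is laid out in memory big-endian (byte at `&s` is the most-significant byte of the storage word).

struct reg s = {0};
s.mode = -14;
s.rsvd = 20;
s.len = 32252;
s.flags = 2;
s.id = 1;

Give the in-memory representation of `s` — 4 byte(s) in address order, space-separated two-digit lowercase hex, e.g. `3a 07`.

[26+:6] mode=-14 & 0x3f = 0x32; word=0xc8000000
[20+:6] rsvd=20 & 0x3f = 0x14; word=0xc9400000
[5+:15] len=32252 & 0x7fff = 0x7dfc; word=0xc94fbf80
[2+:3] flags=2 & 0x7 = 0x2; word=0xc94fbf88
[0+:2] id=1 & 0x3 = 0x1; word=0xc94fbf89
word = 0xc94fbf89 → big-endian bytes:
  [0]=0xc9  [1]=0x4f  [2]=0xbf  [3]=0x89

c9 4f bf 89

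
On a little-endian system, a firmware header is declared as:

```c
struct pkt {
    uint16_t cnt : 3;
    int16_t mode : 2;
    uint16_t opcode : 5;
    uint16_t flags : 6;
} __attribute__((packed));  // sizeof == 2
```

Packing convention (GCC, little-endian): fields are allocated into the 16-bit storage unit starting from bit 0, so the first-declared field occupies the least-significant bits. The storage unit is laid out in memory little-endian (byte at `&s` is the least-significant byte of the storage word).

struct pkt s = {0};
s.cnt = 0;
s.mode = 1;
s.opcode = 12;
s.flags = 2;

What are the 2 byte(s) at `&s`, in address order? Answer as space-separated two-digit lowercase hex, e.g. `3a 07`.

[0+:3] cnt=0 & 0x7 = 0x0; word=0x0000
[3+:2] mode=1 & 0x3 = 0x1; word=0x0008
[5+:5] opcode=12 & 0x1f = 0xc; word=0x0188
[10+:6] flags=2 & 0x3f = 0x2; word=0x0988
word = 0x0988 → little-endian bytes:
  [0]=0x88  [1]=0x09

88 09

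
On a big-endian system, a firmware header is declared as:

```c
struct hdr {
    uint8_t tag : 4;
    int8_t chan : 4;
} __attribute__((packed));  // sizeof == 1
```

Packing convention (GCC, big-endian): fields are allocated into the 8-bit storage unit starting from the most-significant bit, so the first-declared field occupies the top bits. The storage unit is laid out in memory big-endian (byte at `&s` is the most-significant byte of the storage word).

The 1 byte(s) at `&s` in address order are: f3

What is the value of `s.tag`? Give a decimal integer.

[0]=0xf3 (big-endian) → word 0xf3
tag [4+:4] = (word>>4) & 0xf = 15  ←
chan [0+:4] = (word>>0) & 0xf = 3

15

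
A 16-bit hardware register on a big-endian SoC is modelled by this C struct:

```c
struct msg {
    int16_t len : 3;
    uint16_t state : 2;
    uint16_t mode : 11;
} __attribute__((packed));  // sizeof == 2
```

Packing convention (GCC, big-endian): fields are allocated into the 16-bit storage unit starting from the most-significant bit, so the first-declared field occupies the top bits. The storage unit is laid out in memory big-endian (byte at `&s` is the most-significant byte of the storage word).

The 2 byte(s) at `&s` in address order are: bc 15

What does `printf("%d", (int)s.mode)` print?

1045

[0]=0xbc [1]=0x15 (big-endian) → word 0xbc15
len [13+:3] = (word>>13) & 0x7 = 5
state [11+:2] = (word>>11) & 0x3 = 3
mode [0+:11] = (word>>0) & 0x7ff = 1045  ←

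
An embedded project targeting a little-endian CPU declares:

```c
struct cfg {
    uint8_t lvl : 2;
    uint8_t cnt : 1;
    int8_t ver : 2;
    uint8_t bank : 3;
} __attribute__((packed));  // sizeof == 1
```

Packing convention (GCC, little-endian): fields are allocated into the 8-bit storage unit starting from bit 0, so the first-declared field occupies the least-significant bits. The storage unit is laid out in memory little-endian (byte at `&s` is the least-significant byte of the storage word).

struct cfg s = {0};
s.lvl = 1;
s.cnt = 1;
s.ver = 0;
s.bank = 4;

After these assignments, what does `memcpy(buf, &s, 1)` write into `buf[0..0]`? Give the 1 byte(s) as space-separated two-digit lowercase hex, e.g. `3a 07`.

85

[0+:2] lvl=1 & 0x3 = 0x1; word=0x01
[2+:1] cnt=1 & 0x1 = 0x1; word=0x05
[3+:2] ver=0 & 0x3 = 0x0; word=0x05
[5+:3] bank=4 & 0x7 = 0x4; word=0x85
word = 0x85 → little-endian bytes:
  [0]=0x85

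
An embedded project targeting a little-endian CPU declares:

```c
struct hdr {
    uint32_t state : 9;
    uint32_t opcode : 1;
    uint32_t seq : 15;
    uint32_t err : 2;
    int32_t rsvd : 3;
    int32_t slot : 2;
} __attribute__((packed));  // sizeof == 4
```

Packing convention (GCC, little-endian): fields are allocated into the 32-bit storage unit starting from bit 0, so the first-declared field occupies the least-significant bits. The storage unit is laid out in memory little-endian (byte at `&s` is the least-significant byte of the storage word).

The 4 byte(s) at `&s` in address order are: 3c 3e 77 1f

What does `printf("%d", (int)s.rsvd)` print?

3

[0]=0x3c [1]=0x3e [2]=0x77 [3]=0x1f (little-endian) → word 0x1f773e3c
state [0+:9] = (word>>0) & 0x1ff = 60
opcode [9+:1] = (word>>9) & 0x1 = 1
seq [10+:15] = (word>>10) & 0x7fff = 24015
err [25+:2] = (word>>25) & 0x3 = 3
rsvd [27+:3] = (word>>27) & 0x7 = 3  ←
slot [30+:2] = (word>>30) & 0x3 = 0
rsvd signed 3b, MSB=0: value = 3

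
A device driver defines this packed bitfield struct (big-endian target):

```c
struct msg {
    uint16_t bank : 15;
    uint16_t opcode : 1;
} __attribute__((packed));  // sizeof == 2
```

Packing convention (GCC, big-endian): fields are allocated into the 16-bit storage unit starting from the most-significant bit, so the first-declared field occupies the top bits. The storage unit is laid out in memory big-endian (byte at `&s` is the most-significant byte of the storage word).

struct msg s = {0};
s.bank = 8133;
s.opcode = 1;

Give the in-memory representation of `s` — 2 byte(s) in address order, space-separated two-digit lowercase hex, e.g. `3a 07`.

bank (15b) val=8133 bits=0x1fc5 at bit 1: 0x3f8a
opcode (1b) val=1 bits=0x1 at bit 0: 0x3f8b
word = 0x3f8b → big-endian bytes:
  [0]=0x3f  [1]=0x8b

3f 8b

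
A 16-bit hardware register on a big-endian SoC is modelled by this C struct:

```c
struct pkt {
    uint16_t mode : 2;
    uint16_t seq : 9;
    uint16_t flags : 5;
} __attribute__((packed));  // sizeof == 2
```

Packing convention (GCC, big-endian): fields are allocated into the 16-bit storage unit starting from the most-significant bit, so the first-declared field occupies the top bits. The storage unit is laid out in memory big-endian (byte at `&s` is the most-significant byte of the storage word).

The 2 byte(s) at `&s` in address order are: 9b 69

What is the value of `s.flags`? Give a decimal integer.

9

[0]=0x9b [1]=0x69 (big-endian) → word 0x9b69
mode [14+:2] = (word>>14) & 0x3 = 2
seq [5+:9] = (word>>5) & 0x1ff = 219
flags [0+:5] = (word>>0) & 0x1f = 9  ←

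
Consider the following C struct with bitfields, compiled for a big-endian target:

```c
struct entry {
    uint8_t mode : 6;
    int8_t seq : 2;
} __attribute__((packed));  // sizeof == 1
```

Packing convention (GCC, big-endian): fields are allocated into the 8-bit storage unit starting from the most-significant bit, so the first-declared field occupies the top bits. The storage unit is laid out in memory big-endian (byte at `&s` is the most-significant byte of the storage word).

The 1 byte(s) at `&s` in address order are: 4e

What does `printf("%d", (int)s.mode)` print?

19

[0]=0x4e (big-endian) → word 0x4e
mode:6 @ bit 2 → (0x4e>>2)&0x3f = 0x13  ←
seq:2 @ bit 0 → (0x4e>>0)&0x3 = 0x2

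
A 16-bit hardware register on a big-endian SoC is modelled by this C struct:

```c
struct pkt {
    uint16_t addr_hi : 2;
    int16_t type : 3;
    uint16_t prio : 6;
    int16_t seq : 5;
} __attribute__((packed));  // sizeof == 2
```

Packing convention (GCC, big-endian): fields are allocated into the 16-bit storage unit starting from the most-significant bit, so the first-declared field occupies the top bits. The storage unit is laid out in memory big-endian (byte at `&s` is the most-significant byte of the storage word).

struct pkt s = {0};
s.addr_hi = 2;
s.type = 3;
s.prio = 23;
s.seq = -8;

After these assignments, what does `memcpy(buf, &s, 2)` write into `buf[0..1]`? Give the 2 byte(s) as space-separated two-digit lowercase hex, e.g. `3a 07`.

9a f8

[14+:2] addr_hi=2 & 0x3 = 0x2; word=0x8000
[11+:3] type=3 & 0x7 = 0x3; word=0x9800
[5+:6] prio=23 & 0x3f = 0x17; word=0x9ae0
[0+:5] seq=-8 & 0x1f = 0x18; word=0x9af8
word = 0x9af8 → big-endian bytes:
  [0]=0x9a  [1]=0xf8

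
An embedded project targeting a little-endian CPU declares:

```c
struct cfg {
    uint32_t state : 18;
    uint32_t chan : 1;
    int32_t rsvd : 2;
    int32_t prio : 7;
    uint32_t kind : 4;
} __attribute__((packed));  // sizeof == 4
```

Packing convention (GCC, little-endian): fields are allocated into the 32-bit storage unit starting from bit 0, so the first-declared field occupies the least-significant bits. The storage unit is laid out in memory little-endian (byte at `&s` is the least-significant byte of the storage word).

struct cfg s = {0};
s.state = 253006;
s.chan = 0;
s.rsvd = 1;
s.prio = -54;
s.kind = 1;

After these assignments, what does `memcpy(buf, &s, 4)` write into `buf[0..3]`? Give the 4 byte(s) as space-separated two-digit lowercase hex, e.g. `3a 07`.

4e dc 4b 19

state:18 = 253006 → 0x3dc4e << 0 → word 0x0003dc4e
chan:1 = 0 → 0x0 << 18 → word 0x0003dc4e
rsvd:2 = 1 → 0x1 << 19 → word 0x000bdc4e
prio:7 = -54 → 0x4a << 21 → word 0x094bdc4e
kind:4 = 1 → 0x1 << 28 → word 0x194bdc4e
word = 0x194bdc4e → little-endian bytes:
  [0]=0x4e  [1]=0xdc  [2]=0x4b  [3]=0x19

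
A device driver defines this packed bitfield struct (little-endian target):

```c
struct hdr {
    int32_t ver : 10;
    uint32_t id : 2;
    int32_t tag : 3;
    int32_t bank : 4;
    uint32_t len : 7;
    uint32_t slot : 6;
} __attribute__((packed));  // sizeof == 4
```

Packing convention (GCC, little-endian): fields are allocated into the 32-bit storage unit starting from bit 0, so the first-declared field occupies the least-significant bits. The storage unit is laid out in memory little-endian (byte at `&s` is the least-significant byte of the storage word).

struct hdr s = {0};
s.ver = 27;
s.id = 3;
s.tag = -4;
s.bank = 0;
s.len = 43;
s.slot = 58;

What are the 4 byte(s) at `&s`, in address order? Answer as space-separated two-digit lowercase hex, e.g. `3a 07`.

ver:10 = 27 → 0x1b << 0 → word 0x0000001b
id:2 = 3 → 0x3 << 10 → word 0x00000c1b
tag:3 = -4 → 0x4 << 12 → word 0x00004c1b
bank:4 = 0 → 0x0 << 15 → word 0x00004c1b
len:7 = 43 → 0x2b << 19 → word 0x01584c1b
slot:6 = 58 → 0x3a << 26 → word 0xe9584c1b
word = 0xe9584c1b → little-endian bytes:
  [0]=0x1b  [1]=0x4c  [2]=0x58  [3]=0xe9

1b 4c 58 e9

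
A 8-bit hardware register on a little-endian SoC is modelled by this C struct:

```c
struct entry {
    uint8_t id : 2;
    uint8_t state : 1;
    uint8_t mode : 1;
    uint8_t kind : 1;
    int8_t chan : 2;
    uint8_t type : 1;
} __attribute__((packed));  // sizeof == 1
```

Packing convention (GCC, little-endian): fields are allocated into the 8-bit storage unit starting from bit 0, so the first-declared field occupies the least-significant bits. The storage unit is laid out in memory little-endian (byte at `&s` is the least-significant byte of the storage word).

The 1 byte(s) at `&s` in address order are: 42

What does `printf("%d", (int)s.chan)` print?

-2

[0]=0x42 (little-endian) → word 0x42
id:2 @ bit 0 → (0x42>>0)&0x3 = 0x2
state:1 @ bit 2 → (0x42>>2)&0x1 = 0x0
mode:1 @ bit 3 → (0x42>>3)&0x1 = 0x0
kind:1 @ bit 4 → (0x42>>4)&0x1 = 0x0
chan:2 @ bit 5 → (0x42>>5)&0x3 = 0x2  ←
type:1 @ bit 7 → (0x42>>7)&0x1 = 0x0
chan signed 2b, MSB=1: 2 - 4 = -2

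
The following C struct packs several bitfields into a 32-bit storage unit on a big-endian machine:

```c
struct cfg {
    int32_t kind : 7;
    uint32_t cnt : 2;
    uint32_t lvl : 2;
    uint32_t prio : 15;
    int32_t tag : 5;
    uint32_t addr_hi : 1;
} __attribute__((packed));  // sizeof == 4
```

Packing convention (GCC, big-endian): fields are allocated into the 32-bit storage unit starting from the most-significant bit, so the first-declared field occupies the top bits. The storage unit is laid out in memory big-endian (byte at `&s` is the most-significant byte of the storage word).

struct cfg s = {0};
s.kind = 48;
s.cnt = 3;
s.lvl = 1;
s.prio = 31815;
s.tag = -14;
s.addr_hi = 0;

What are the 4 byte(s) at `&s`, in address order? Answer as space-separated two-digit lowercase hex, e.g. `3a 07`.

61 bf 11 e4

kind (7b) val=48 bits=0x30 at bit 25: 0x60000000
cnt (2b) val=3 bits=0x3 at bit 23: 0x61800000
lvl (2b) val=1 bits=0x1 at bit 21: 0x61a00000
prio (15b) val=31815 bits=0x7c47 at bit 6: 0x61bf11c0
tag (5b) val=-14 bits=0x12 at bit 1: 0x61bf11e4
addr_hi (1b) val=0 bits=0x0 at bit 0: 0x61bf11e4
word = 0x61bf11e4 → big-endian bytes:
  [0]=0x61  [1]=0xbf  [2]=0x11  [3]=0xe4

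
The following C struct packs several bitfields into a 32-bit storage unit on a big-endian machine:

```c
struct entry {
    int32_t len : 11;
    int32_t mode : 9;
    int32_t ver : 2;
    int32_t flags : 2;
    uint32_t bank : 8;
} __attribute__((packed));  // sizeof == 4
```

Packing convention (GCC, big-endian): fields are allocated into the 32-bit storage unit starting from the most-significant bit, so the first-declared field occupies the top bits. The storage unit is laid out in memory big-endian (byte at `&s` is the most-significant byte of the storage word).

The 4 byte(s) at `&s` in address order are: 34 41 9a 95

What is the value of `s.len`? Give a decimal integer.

[0]=0x34 [1]=0x41 [2]=0x9a [3]=0x95 (big-endian) → word 0x34419a95
len [21+:11] = (word>>21) & 0x7ff = 418  ←
mode [12+:9] = (word>>12) & 0x1ff = 25
ver [10+:2] = (word>>10) & 0x3 = 2
flags [8+:2] = (word>>8) & 0x3 = 2
bank [0+:8] = (word>>0) & 0xff = 149
len signed 11b, MSB=0: value = 418

418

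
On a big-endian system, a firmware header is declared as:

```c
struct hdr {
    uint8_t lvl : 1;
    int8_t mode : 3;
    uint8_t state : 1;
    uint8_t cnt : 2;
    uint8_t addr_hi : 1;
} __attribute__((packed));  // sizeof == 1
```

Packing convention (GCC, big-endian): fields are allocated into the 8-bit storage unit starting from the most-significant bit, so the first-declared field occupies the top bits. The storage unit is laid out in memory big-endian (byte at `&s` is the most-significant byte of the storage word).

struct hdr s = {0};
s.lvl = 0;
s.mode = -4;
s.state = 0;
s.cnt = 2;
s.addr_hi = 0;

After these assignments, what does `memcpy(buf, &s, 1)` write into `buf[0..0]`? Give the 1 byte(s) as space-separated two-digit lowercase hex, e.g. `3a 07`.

lvl (1b) val=0 bits=0x0 at bit 7: 0x00
mode (3b) val=-4 bits=0x4 at bit 4: 0x40
state (1b) val=0 bits=0x0 at bit 3: 0x40
cnt (2b) val=2 bits=0x2 at bit 1: 0x44
addr_hi (1b) val=0 bits=0x0 at bit 0: 0x44
word = 0x44 → big-endian bytes:
  [0]=0x44

44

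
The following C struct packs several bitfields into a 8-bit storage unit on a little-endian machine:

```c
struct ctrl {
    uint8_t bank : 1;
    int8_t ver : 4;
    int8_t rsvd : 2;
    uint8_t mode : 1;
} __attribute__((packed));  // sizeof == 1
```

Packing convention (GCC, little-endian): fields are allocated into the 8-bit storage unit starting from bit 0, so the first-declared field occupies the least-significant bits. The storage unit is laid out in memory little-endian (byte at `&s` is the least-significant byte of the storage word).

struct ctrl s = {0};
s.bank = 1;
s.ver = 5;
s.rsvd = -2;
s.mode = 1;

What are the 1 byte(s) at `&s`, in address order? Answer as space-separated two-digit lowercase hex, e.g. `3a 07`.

cb

bank (1b) val=1 bits=0x1 at bit 0: 0x01
ver (4b) val=5 bits=0x5 at bit 1: 0x0b
rsvd (2b) val=-2 bits=0x2 at bit 5: 0x4b
mode (1b) val=1 bits=0x1 at bit 7: 0xcb
word = 0xcb → little-endian bytes:
  [0]=0xcb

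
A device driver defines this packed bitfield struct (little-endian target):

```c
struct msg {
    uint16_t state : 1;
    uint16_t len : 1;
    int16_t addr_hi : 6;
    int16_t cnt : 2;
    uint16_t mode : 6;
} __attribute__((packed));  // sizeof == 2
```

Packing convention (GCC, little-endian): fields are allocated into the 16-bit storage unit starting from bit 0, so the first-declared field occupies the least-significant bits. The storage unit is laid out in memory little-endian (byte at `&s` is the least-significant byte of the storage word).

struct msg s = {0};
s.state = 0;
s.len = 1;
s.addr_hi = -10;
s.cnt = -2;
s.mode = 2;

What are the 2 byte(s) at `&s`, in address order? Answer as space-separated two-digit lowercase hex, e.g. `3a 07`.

[0+:1] state=0 & 0x1 = 0x0; word=0x0000
[1+:1] len=1 & 0x1 = 0x1; word=0x0002
[2+:6] addr_hi=-10 & 0x3f = 0x36; word=0x00da
[8+:2] cnt=-2 & 0x3 = 0x2; word=0x02da
[10+:6] mode=2 & 0x3f = 0x2; word=0x0ada
word = 0x0ada → little-endian bytes:
  [0]=0xda  [1]=0x0a

da 0a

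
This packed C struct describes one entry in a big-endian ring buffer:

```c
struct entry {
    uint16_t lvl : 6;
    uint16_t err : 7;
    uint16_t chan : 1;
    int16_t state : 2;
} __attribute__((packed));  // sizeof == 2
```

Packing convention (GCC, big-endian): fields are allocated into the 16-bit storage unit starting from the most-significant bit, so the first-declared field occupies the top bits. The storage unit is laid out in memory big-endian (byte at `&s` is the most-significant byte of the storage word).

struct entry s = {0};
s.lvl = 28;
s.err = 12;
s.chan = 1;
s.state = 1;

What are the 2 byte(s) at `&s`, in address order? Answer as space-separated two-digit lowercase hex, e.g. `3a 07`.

70 65

lvl:6 = 28 → 0x1c << 10 → word 0x7000
err:7 = 12 → 0xc << 3 → word 0x7060
chan:1 = 1 → 0x1 << 2 → word 0x7064
state:2 = 1 → 0x1 << 0 → word 0x7065
word = 0x7065 → big-endian bytes:
  [0]=0x70  [1]=0x65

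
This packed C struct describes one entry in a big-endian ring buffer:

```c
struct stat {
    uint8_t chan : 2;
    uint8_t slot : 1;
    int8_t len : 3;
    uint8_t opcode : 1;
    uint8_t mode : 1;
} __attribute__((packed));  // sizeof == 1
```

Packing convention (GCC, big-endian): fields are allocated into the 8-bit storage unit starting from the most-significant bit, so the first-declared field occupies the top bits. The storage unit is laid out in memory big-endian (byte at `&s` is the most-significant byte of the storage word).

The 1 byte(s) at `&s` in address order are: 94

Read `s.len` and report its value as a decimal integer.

-3

[0]=0x94 (big-endian) → word 0x94
chan:2 @ bit 6 → (0x94>>6)&0x3 = 0x2
slot:1 @ bit 5 → (0x94>>5)&0x1 = 0x0
len:3 @ bit 2 → (0x94>>2)&0x7 = 0x5  ←
opcode:1 @ bit 1 → (0x94>>1)&0x1 = 0x0
mode:1 @ bit 0 → (0x94>>0)&0x1 = 0x0
len signed 3b, MSB=1: 5 - 8 = -3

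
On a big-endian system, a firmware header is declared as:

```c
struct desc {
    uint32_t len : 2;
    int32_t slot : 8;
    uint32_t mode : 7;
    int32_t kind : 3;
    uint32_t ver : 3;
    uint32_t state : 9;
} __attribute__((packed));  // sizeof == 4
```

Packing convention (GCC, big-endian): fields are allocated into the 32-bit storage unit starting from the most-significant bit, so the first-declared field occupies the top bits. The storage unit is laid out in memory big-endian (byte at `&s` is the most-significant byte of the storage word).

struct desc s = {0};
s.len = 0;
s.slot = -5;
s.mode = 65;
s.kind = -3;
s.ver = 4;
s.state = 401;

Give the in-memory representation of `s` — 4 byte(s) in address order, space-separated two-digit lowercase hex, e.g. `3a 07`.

3e e0 d9 91

len:2 = 0 → 0x0 << 30 → word 0x00000000
slot:8 = -5 → 0xfb << 22 → word 0x3ec00000
mode:7 = 65 → 0x41 << 15 → word 0x3ee08000
kind:3 = -3 → 0x5 << 12 → word 0x3ee0d000
ver:3 = 4 → 0x4 << 9 → word 0x3ee0d800
state:9 = 401 → 0x191 << 0 → word 0x3ee0d991
word = 0x3ee0d991 → big-endian bytes:
  [0]=0x3e  [1]=0xe0  [2]=0xd9  [3]=0x91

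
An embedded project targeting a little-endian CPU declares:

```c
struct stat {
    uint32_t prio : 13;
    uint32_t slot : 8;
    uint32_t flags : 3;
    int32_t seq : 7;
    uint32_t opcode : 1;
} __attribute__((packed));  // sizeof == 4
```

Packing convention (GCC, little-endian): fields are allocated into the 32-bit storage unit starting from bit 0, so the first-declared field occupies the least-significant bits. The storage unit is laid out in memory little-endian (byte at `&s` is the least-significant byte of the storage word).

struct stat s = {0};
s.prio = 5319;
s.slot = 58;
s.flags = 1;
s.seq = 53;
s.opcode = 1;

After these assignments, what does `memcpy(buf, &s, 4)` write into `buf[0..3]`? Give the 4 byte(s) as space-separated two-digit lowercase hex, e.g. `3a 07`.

c7 54 27 b5

[0+:13] prio=5319 & 0x1fff = 0x14c7; word=0x000014c7
[13+:8] slot=58 & 0xff = 0x3a; word=0x000754c7
[21+:3] flags=1 & 0x7 = 0x1; word=0x002754c7
[24+:7] seq=53 & 0x7f = 0x35; word=0x352754c7
[31+:1] opcode=1 & 0x1 = 0x1; word=0xb52754c7
word = 0xb52754c7 → little-endian bytes:
  [0]=0xc7  [1]=0x54  [2]=0x27  [3]=0xb5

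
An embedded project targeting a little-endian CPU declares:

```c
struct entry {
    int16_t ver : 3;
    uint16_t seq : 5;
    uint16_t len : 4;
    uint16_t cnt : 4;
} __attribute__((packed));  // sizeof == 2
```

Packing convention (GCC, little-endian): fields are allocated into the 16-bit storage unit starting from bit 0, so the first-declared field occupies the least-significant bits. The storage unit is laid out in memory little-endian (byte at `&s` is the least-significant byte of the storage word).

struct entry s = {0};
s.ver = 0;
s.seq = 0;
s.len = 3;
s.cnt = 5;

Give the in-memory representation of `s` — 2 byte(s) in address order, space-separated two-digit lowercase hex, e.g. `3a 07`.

ver:3 = 0 → 0x0 << 0 → word 0x0000
seq:5 = 0 → 0x0 << 3 → word 0x0000
len:4 = 3 → 0x3 << 8 → word 0x0300
cnt:4 = 5 → 0x5 << 12 → word 0x5300
word = 0x5300 → little-endian bytes:
  [0]=0x00  [1]=0x53

00 53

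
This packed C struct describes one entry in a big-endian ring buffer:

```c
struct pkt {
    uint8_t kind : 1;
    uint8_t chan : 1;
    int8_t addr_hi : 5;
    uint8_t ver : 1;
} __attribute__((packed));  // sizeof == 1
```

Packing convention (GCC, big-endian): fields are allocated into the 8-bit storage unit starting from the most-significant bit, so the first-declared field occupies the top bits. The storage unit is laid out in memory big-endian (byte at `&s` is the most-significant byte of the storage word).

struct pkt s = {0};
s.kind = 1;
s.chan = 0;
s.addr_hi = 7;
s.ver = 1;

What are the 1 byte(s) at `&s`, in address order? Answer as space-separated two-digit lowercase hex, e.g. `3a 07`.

kind (1b) val=1 bits=0x1 at bit 7: 0x80
chan (1b) val=0 bits=0x0 at bit 6: 0x80
addr_hi (5b) val=7 bits=0x7 at bit 1: 0x8e
ver (1b) val=1 bits=0x1 at bit 0: 0x8f
word = 0x8f → big-endian bytes:
  [0]=0x8f

8f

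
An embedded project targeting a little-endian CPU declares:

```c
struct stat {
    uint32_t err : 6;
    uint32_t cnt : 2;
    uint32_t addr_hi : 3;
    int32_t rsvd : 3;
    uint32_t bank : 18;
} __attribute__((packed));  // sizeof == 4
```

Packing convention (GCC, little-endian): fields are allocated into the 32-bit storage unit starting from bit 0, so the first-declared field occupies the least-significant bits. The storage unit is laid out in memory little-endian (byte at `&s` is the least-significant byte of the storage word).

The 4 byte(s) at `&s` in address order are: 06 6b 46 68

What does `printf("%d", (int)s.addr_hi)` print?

3

[0]=0x06 [1]=0x6b [2]=0x46 [3]=0x68 (little-endian) → word 0x68466b06
err:6 @ bit 0 → (0x68466b06>>0)&0x3f = 0x6
cnt:2 @ bit 6 → (0x68466b06>>6)&0x3 = 0x0
addr_hi:3 @ bit 8 → (0x68466b06>>8)&0x7 = 0x3  ←
rsvd:3 @ bit 11 → (0x68466b06>>11)&0x7 = 0x5
bank:18 @ bit 14 → (0x68466b06>>14)&0x3ffff = 0x1a119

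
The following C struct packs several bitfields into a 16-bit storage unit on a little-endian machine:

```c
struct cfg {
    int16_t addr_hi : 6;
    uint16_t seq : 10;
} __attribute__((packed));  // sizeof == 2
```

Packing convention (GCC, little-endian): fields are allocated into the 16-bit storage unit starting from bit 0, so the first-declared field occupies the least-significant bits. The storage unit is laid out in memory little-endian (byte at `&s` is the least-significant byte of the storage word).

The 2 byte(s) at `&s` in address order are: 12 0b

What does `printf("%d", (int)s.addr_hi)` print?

18

[0]=0x12 [1]=0x0b (little-endian) → word 0x0b12
addr_hi:6 @ bit 0 → (0x0b12>>0)&0x3f = 0x12  ←
seq:10 @ bit 6 → (0x0b12>>6)&0x3ff = 0x2c
addr_hi signed 6b, MSB=0: value = 18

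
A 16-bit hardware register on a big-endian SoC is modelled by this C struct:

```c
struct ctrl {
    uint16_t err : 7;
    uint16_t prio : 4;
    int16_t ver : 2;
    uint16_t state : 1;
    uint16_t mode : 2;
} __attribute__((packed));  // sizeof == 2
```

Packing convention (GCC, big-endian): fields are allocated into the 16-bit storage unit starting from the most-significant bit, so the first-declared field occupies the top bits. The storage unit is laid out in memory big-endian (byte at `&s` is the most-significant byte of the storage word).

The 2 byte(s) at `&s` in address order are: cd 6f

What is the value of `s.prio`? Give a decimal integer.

11

[0]=0xcd [1]=0x6f (big-endian) → word 0xcd6f
err:7 @ bit 9 → (0xcd6f>>9)&0x7f = 0x66
prio:4 @ bit 5 → (0xcd6f>>5)&0xf = 0xb  ←
ver:2 @ bit 3 → (0xcd6f>>3)&0x3 = 0x1
state:1 @ bit 2 → (0xcd6f>>2)&0x1 = 0x1
mode:2 @ bit 0 → (0xcd6f>>0)&0x3 = 0x3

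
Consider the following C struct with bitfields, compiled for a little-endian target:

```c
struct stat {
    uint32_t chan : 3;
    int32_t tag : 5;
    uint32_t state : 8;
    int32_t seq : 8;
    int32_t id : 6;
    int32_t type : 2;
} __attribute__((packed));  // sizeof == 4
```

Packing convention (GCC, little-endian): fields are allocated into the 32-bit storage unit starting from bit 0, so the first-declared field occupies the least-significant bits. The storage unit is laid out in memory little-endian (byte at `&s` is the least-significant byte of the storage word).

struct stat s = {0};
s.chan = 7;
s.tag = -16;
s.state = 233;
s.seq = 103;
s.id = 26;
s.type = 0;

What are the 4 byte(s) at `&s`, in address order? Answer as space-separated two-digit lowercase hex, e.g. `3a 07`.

87 e9 67 1a

chan (3b) val=7 bits=0x7 at bit 0: 0x00000007
tag (5b) val=-16 bits=0x10 at bit 3: 0x00000087
state (8b) val=233 bits=0xe9 at bit 8: 0x0000e987
seq (8b) val=103 bits=0x67 at bit 16: 0x0067e987
id (6b) val=26 bits=0x1a at bit 24: 0x1a67e987
type (2b) val=0 bits=0x0 at bit 30: 0x1a67e987
word = 0x1a67e987 → little-endian bytes:
  [0]=0x87  [1]=0xe9  [2]=0x67  [3]=0x1a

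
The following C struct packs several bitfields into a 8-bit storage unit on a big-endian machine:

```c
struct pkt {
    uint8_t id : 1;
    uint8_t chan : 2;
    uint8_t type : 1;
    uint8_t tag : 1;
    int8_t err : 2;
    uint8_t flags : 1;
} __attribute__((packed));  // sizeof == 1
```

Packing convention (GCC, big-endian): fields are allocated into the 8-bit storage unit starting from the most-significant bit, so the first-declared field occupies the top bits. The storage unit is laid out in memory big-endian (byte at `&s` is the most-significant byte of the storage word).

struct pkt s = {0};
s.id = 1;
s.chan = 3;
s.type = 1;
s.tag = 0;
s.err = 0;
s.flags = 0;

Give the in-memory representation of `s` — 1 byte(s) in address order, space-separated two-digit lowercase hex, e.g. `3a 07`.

id (1b) val=1 bits=0x1 at bit 7: 0x80
chan (2b) val=3 bits=0x3 at bit 5: 0xe0
type (1b) val=1 bits=0x1 at bit 4: 0xf0
tag (1b) val=0 bits=0x0 at bit 3: 0xf0
err (2b) val=0 bits=0x0 at bit 1: 0xf0
flags (1b) val=0 bits=0x0 at bit 0: 0xf0
word = 0xf0 → big-endian bytes:
  [0]=0xf0

f0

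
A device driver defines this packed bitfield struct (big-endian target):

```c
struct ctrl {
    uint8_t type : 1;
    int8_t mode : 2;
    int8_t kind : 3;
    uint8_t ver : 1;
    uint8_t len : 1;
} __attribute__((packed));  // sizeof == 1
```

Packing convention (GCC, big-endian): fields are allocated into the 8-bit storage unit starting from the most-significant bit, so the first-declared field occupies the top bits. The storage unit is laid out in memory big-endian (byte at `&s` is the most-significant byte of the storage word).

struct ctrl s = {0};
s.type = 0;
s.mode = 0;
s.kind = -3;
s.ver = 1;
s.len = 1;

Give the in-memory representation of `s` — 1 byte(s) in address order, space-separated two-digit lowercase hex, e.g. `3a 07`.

type:1 = 0 → 0x0 << 7 → word 0x00
mode:2 = 0 → 0x0 << 5 → word 0x00
kind:3 = -3 → 0x5 << 2 → word 0x14
ver:1 = 1 → 0x1 << 1 → word 0x16
len:1 = 1 → 0x1 << 0 → word 0x17
word = 0x17 → big-endian bytes:
  [0]=0x17

17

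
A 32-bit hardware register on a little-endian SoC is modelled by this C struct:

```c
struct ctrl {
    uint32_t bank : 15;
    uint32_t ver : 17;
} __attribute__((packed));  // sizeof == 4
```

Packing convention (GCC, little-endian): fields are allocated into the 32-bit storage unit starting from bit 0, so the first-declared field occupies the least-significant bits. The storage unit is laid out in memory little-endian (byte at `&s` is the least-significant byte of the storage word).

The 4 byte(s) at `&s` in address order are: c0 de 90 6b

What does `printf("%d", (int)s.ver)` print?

[0]=0xc0 [1]=0xde [2]=0x90 [3]=0x6b (little-endian) → word 0x6b90dec0
bank:15 @ bit 0 → (0x6b90dec0>>0)&0x7fff = 0x5ec0
ver:17 @ bit 15 → (0x6b90dec0>>15)&0x1ffff = 0xd721  ←

55073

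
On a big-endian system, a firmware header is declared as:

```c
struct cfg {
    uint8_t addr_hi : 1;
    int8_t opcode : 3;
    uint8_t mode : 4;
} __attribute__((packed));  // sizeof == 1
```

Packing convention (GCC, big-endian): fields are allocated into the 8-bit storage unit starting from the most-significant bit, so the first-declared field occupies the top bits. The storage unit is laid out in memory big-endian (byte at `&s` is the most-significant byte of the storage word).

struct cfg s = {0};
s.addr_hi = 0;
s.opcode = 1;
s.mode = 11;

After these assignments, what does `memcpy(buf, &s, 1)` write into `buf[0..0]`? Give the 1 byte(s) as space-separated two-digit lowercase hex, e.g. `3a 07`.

1b

[7+:1] addr_hi=0 & 0x1 = 0x0; word=0x00
[4+:3] opcode=1 & 0x7 = 0x1; word=0x10
[0+:4] mode=11 & 0xf = 0xb; word=0x1b
word = 0x1b → big-endian bytes:
  [0]=0x1b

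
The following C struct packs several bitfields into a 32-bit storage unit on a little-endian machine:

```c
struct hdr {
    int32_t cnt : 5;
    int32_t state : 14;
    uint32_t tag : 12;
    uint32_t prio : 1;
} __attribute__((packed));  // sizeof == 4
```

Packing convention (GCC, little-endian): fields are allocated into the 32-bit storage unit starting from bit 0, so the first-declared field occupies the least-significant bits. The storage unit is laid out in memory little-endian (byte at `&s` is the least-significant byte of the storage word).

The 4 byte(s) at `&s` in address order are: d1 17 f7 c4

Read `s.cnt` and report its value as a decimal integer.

-15

[0]=0xd1 [1]=0x17 [2]=0xf7 [3]=0xc4 (little-endian) → word 0xc4f717d1
cnt:5 @ bit 0 → (0xc4f717d1>>0)&0x1f = 0x11  ←
state:14 @ bit 5 → (0xc4f717d1>>5)&0x3fff = 0x38be
tag:12 @ bit 19 → (0xc4f717d1>>19)&0xfff = 0x89e
prio:1 @ bit 31 → (0xc4f717d1>>31)&0x1 = 0x1
cnt signed 5b, MSB=1: 17 - 32 = -15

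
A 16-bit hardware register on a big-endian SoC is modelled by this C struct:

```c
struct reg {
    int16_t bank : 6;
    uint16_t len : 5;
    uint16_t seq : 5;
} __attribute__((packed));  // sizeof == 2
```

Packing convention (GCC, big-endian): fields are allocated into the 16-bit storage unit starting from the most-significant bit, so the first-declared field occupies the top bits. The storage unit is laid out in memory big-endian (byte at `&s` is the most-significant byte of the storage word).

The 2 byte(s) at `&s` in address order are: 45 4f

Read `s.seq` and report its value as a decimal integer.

15

[0]=0x45 [1]=0x4f (big-endian) → word 0x454f
bank [10+:6] = (word>>10) & 0x3f = 17
len [5+:5] = (word>>5) & 0x1f = 10
seq [0+:5] = (word>>0) & 0x1f = 15  ←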